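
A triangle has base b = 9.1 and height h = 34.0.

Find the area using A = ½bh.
A = ½·b·h = ½·9.1·34.0 = ½·309.4 = 154.7

Area = 154.7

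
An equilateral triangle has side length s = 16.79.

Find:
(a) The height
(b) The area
(a) The height splits the triangle into two 30-60-90 halves: h = s·√3/2 = 16.79·1.73205/2 ≈ 29.0811/2 ≈ 14.5406
(b) Area = (√3/4)·s² = (√3/4)·16.79² = (√3/4)·281.9041 ≈ 0.433013·281.9041 ≈ 122.068

Height = 14.54, Area = 122.1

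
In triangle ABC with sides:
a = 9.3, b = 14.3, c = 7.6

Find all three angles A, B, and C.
Law of cosines for each angle (a² = 86.49, b² = 204.49, c² = 57.76):
cos(A) = (b² + c² − a²)/(2bc) = (204.49 + 57.76 − 86.49)/(2·14.3·7.6) = 175.76/217.36 ≈ 0.808612  ⇒  A ≈ 36.0394°
cos(B) = (a² + c² − b²)/(2ac) = (86.49 + 57.76 − 204.49)/(2·9.3·7.6) = -60.24/141.36 ≈ -0.426146  ⇒  B ≈ 115.223°
cos(C) = (a² + b² − c²)/(2ab) = (86.49 + 204.49 − 57.76)/(2·9.3·14.3) = 233.22/265.98 ≈ 0.876833  ⇒  C ≈ 28.7374°
Check: A + B + C ≈ 180°

A = 36.04°, B = 115.2°, C = 28.74°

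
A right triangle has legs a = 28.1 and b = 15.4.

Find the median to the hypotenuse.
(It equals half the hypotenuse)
Hypotenuse c = √(a² + b²) = √(789.61 + 237.16) = √1026.77 ≈ 32.0433
Median to hypotenuse = c/2 ≈ 32.0433/2 ≈ 16.0216

Median = 16.02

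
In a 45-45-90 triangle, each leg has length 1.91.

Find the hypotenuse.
In a 45-45-90 triangle the sides are in ratio 1 : 1 : √2, so hypotenuse = leg·√2.
Hypotenuse = 1.91·√2 ≈ 1.91·1.41421 ≈ 2.70115

Hypotenuse = 1.91√2 = 2.701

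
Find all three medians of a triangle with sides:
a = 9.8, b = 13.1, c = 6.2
Median formula: m_a = ½√(2b² + 2c² − a²) (and cyclically). a² = 96.04, b² = 171.61, c² = 38.44.
m_a = ½√(2·171.61 + 2·38.44 − 96.04) = ½√324.06 ≈ ½·18.0017 ≈ 9.00083
m_b = ½√(2·96.04 + 2·38.44 − 171.61) = ½√97.35 ≈ ½·9.86661 ≈ 4.93331
m_c = ½√(2·96.04 + 2·171.61 − 38.44) = ½√496.86 ≈ ½·22.2904 ≈ 11.1452

m_a = 9.001, m_b = 4.933, m_c = 11.15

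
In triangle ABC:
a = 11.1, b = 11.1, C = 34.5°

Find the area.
Two sides and the included angle (SAS): A = ½·a·b·sin(C) = ½·11.1·11.1·sin(34.5°)
sin(34.5°) ≈ 0.566406
A ≈ ½·123.21·0.566406 = 61.605·0.566406 ≈ 34.8935

Area = 34.89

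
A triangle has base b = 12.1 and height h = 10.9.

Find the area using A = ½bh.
A = ½·b·h = ½·12.1·10.9 = ½·131.89 = 65.945

Area = 65.945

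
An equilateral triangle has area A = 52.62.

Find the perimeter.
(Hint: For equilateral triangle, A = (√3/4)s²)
A = (√3/4)s²  ⇒  s² = 4A/√3 = 4·52.62/√3 = 210.48/1.73205 ≈ 121.521
s ≈ √121.521 ≈ 11.0236
Perimeter = 3s ≈ 3·11.0236 ≈ 33.0709

Perimeter = 33.07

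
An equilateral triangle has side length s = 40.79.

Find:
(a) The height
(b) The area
(a) The height splits the triangle into two 30-60-90 halves: h = s·√3/2 = 40.79·1.73205/2 ≈ 70.6504/2 ≈ 35.3252
(b) Area = (√3/4)·s² = (√3/4)·40.79² = (√3/4)·1663.8241 ≈ 0.433013·1663.8241 ≈ 720.457

Height = 35.33, Area = 720.5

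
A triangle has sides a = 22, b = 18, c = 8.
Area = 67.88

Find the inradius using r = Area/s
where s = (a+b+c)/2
s = (22 + 18 + 8)/2 = 48/2 = 24
r = Area/s = 67.88/24 ≈ 2.82833

r = 2.828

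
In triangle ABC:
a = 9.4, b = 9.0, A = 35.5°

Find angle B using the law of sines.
a/sin(A) = b/sin(B)  ⇒  sin(B) = b·sin(A)/a = 9.0·sin(35.5°)/9.4
sin(35.5°) ≈ 0.580703
sin(B) ≈ 9.0·0.580703/9.4 ≈ 5.22633/9.4 ≈ 0.555992
B = arcsin(0.555992) ≈ 33.7791°
(Since b ≤ a we need B ≤ A, so the obtuse alternative 180° − 33.7791° ≈ 146.221° is rejected.)

B = 33.78°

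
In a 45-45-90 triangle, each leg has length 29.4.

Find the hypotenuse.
In a 45-45-90 triangle the sides are in ratio 1 : 1 : √2, so hypotenuse = leg·√2.
Hypotenuse = 29.4·√2 ≈ 29.4·1.41421 ≈ 41.5779

Hypotenuse = 29.4√2 = 41.58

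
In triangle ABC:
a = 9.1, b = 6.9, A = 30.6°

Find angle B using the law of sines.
a/sin(A) = b/sin(B)  ⇒  sin(B) = b·sin(A)/a = 6.9·sin(30.6°)/9.1
sin(30.6°) ≈ 0.509041
sin(B) ≈ 6.9·0.509041/9.1 ≈ 3.51239/9.1 ≈ 0.385976
B = arcsin(0.385976) ≈ 22.7044°
(Since b ≤ a we need B ≤ A, so the obtuse alternative 180° − 22.7044° ≈ 157.296° is rejected.)

B = 22.7°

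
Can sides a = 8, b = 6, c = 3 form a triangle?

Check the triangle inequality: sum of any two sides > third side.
a + b vs c: 8 + 6 = 14 > 3  ✓
a + c vs b: 8 + 3 = 11 > 6  ✓
b + c vs a: 6 + 3 = 9 > 8  ✓

Yes, triangle inequality satisfied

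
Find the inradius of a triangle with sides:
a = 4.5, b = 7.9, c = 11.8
r = Area/s where s is the semi-perimeter.
s = (4.5 + 7.9 + 11.8)/2 = 24.2/2 = 12.1
Area = √(s(s−a)(s−b)(s−c)) = √(12.1·7.6·4.2·0.3) ≈ √115.87 ≈ 10.7643
r ≈ 10.7643/12.1 ≈ 0.889609

r = 0.8896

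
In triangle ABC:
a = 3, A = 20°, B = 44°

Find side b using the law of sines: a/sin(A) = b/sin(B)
a/sin(A) = b/sin(B)  ⇒  b = a·sin(B)/sin(A) = 3·sin(44°)/sin(20°)
sin(44°) ≈ 0.694658, sin(20°) ≈ 0.34202
b ≈ 3·0.694658/0.34202 ≈ 2.08398/0.34202 ≈ 6.09314

b = 6.093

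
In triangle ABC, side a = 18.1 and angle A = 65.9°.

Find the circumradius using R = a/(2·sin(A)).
R = a/(2·sin(A)) = 18.1/(2·sin(65.9°))
sin(65.9°) ≈ 0.912834
R ≈ 18.1/(2·0.912834) = 18.1/1.82567 ≈ 9.91418

R = 9.914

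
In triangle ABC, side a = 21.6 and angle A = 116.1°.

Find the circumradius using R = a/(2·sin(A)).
R = a/(2·sin(A)) = 21.6/(2·sin(116.1°))
sin(116.1°) ≈ 0.898028
R ≈ 21.6/(2·0.898028) = 21.6/1.79606 ≈ 12.0264

R = 12.03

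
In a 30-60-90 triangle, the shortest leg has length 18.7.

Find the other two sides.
In a 30-60-90 triangle the sides are in ratio 1 : √3 : 2 (short leg : long leg : hypotenuse).
Long leg = 18.7·√3 ≈ 18.7·1.73205 ≈ 32.3894
Hypotenuse = 2·18.7 = 37.4

Long leg = 18.7√3 = 32.39, Hypotenuse = 37.4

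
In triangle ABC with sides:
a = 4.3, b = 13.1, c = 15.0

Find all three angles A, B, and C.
Law of cosines for each angle (a² = 18.49, b² = 171.61, c² = 225):
cos(A) = (b² + c² − a²)/(2bc) = (171.61 + 225 − 18.49)/(2·13.1·15.0) = 378.12/393 ≈ 0.962137  ⇒  A ≈ 15.8169°
cos(B) = (a² + c² − b²)/(2ac) = (18.49 + 225 − 171.61)/(2·4.3·15.0) = 71.88/129 ≈ 0.557209  ⇒  B ≈ 56.137°
cos(C) = (a² + b² − c²)/(2ab) = (18.49 + 171.61 − 225)/(2·4.3·13.1) = -34.9/112.66 ≈ -0.309782  ⇒  C ≈ 108.046°
Check: A + B + C ≈ 180°

A = 15.82°, B = 56.14°, C = 108°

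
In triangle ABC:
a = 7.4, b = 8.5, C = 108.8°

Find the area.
Two sides and the included angle (SAS): A = ½·a·b·sin(C) = ½·7.4·8.5·sin(108.8°)
sin(108.8°) ≈ 0.946649
A ≈ ½·62.9·0.946649 = 31.45·0.946649 ≈ 29.7721

Area = 29.77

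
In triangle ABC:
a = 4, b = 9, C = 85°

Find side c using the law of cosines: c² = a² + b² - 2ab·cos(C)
c² = 4² + 9² − 2·4·9·cos(85°)
cos(85°) ≈ 0.0871557
c² ≈ 16 + 81 − 72·(0.0871557) ≈ 97 − 6.27521 ≈ 90.7248
c ≈ √90.7248 ≈ 9.52496

c = 9.525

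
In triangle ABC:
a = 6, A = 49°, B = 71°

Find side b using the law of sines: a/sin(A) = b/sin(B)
a/sin(A) = b/sin(B)  ⇒  b = a·sin(B)/sin(A) = 6·sin(71°)/sin(49°)
sin(71°) ≈ 0.945519, sin(49°) ≈ 0.75471
b ≈ 6·0.945519/0.75471 ≈ 5.67311/0.75471 ≈ 7.51695

b = 7.517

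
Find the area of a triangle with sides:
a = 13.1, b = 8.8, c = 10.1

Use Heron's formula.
s = (13.1 + 8.8 + 10.1)/2 = 32/2 = 16
s − a = 2.9, s − b = 7.2, s − c = 5.9
s(s−a)(s−b)(s−c) = 16·2.9·7.2·5.9 ≈ 1971.07
Area = √1971.07 ≈ 44.3968

Area = 44.4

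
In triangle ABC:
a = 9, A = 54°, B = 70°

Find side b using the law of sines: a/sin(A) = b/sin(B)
a/sin(A) = b/sin(B)  ⇒  b = a·sin(B)/sin(A) = 9·sin(70°)/sin(54°)
sin(70°) ≈ 0.939693, sin(54°) ≈ 0.809017
b ≈ 9·0.939693/0.809017 ≈ 8.45723/0.809017 ≈ 10.4537

b = 10.45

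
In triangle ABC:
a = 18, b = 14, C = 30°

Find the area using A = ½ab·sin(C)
A = ½·a·b·sin(C) = ½·18·14·sin(30°)
sin(30°) ≈ 0.5
A ≈ ½·252·0.5 = 126·0.5 ≈ 63

Area = 63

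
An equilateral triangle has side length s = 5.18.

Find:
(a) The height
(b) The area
(a) The height splits the triangle into two 30-60-90 halves: h = s·√3/2 = 5.18·1.73205/2 ≈ 8.97202/2 ≈ 4.48601
(b) Area = (√3/4)·s² = (√3/4)·5.18² = (√3/4)·26.8324 ≈ 0.433013·26.8324 ≈ 11.6188

Height = 4.486, Area = 11.62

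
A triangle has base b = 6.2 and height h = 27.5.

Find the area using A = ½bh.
A = ½·b·h = ½·6.2·27.5 = ½·170.5 = 85.25

Area = 85.25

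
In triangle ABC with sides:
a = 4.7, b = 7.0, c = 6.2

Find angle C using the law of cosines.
c² = a² + b² − 2ab·cos(C)  ⇒  cos(C) = (a² + b² − c²)/(2ab)
cos(C) = (4.7² + 7.0² − 6.2²)/(2·4.7·7.0) = (22.09 + 49 − 38.44)/65.8 = 32.65/65.8 ≈ 0.496201
C = arccos(0.496201) ≈ 60.251°

C = 60.25°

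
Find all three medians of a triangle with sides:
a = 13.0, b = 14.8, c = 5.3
Median formula: m_a = ½√(2b² + 2c² − a²) (and cyclically). a² = 169, b² = 219.04, c² = 28.09.
m_a = ½√(2·219.04 + 2·28.09 − 169) = ½√325.26 ≈ ½·18.035 ≈ 9.01748
m_b = ½√(2·169 + 2·28.09 − 219.04) = ½√175.14 ≈ ½·13.234 ≈ 6.61702
m_c = ½√(2·169 + 2·219.04 − 28.09) = ½√747.99 ≈ ½·27.3494 ≈ 13.6747

m_a = 9.017, m_b = 6.617, m_c = 13.67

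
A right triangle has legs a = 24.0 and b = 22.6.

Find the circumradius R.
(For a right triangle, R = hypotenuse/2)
Hypotenuse c = √(a² + b²) = √(576 + 510.76) = √1086.76 ≈ 32.966
R = c/2 ≈ 32.966/2 ≈ 16.483

R = 16.48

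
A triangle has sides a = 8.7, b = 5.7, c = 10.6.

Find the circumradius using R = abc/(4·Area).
First find the area with Heron's formula.
s = (8.7 + 5.7 + 10.6)/2 = 12.5
Area = √(s(s−a)(s−b)(s−c)) = √(12.5·3.8·6.8·1.9) ≈ √613.7 ≈ 24.773
abc = 8.7·5.7·10.6 = 525.654
R = abc/(4·Area) ≈ 525.654/(4·24.773) = 525.654/99.0919 ≈ 5.30471

R = 5.305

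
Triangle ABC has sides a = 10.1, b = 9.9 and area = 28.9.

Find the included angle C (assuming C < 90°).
Area = ½·a·b·sin(C)  ⇒  sin(C) = 2·Area/(a·b) = 2·28.9/(10.1·9.9) = 57.8/99.99 ≈ 0.578058
C = arcsin(0.578058) ≈ 35.3141° (taking the acute solution since C < 90°)

C = 35.31°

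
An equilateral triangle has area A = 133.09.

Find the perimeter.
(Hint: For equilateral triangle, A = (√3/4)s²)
A = (√3/4)s²  ⇒  s² = 4A/√3 = 4·133.09/√3 = 532.36/1.73205 ≈ 307.358
s ≈ √307.358 ≈ 17.5316
Perimeter = 3s ≈ 3·17.5316 ≈ 52.5949

Perimeter = 52.59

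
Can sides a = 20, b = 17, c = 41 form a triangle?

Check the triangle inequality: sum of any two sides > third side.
a + b vs c: 20 + 17 = 37 ≤ 41  ✗
a + c vs b: 20 + 41 = 61 > 17  ✓
b + c vs a: 17 + 41 = 58 > 20  ✓

No: 20 + 17 = 37 is not > 41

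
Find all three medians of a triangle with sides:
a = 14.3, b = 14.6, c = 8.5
Median formula: m_a = ½√(2b² + 2c² − a²) (and cyclically). a² = 204.49, b² = 213.16, c² = 72.25.
m_a = ½√(2·213.16 + 2·72.25 − 204.49) = ½√366.33 ≈ ½·19.1397 ≈ 9.56987
m_b = ½√(2·204.49 + 2·72.25 − 213.16) = ½√340.32 ≈ ½·18.4478 ≈ 9.22388
m_c = ½√(2·204.49 + 2·213.16 − 72.25) = ½√763.05 ≈ ½·27.6234 ≈ 13.8117

m_a = 9.57, m_b = 9.224, m_c = 13.81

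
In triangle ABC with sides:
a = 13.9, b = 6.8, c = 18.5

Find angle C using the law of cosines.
c² = a² + b² − 2ab·cos(C)  ⇒  cos(C) = (a² + b² − c²)/(2ab)
cos(C) = (13.9² + 6.8² − 18.5²)/(2·13.9·6.8) = (193.21 + 46.24 − 342.25)/189.04 = -102.8/189.04 ≈ -0.5438
C = arccos(-0.5438) ≈ 122.943°

C = 122.9°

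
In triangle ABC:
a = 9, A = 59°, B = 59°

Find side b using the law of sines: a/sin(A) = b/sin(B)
a/sin(A) = b/sin(B)  ⇒  b = a·sin(B)/sin(A) = 9·sin(59°)/sin(59°)
sin(59°) ≈ 0.857167, sin(59°) ≈ 0.857167
b ≈ 9·0.857167/0.857167 ≈ 7.71451/0.857167 ≈ 9

b = 9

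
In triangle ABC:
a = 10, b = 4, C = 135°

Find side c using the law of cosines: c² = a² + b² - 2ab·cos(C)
c² = 10² + 4² − 2·10·4·cos(135°)
cos(135°) ≈ -0.707107
c² ≈ 100 + 16 − 80·(-0.707107) ≈ 116 + 56.5685 ≈ 172.569
c ≈ √172.569 ≈ 13.1365

c = 13.14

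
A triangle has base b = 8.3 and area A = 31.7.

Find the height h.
A = ½·b·h  ⇒  h = 2A/b = 2·31.7/8.3 = 63.4/8.3 ≈ 7.63855

h = 7.639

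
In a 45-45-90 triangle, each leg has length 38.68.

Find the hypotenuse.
In a 45-45-90 triangle the sides are in ratio 1 : 1 : √2, so hypotenuse = leg·√2.
Hypotenuse = 38.68·√2 ≈ 38.68·1.41421 ≈ 54.7018

Hypotenuse = 38.68√2 = 54.7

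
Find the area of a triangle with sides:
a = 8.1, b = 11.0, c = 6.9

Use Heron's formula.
s = (8.1 + 11.0 + 6.9)/2 = 26/2 = 13
s − a = 4.9, s − b = 2, s − c = 6.1
s(s−a)(s−b)(s−c) = 13·4.9·2·6.1 ≈ 777.14
Area = √777.14 ≈ 27.8772

Area = 27.88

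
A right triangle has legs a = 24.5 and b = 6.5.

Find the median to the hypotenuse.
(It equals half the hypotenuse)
Hypotenuse c = √(a² + b²) = √(600.25 + 42.25) = √642.5 ≈ 25.3476
Median to hypotenuse = c/2 ≈ 25.3476/2 ≈ 12.6738

Median = 12.67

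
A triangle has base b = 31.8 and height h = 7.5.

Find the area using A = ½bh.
A = ½·b·h = ½·31.8·7.5 = ½·238.5 = 119.25

Area = 119.25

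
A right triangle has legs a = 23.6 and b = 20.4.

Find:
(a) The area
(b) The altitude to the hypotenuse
(a) The legs are perpendicular, so Area = ½·a·b = ½·23.6·20.4 = ½·481.44 = 240.72
(b) Hypotenuse c = √(a² + b²) = √(556.96 + 416.16) = √973.12 ≈ 31.1949
    Area = ½·c·h_c  ⇒  h_c = 2·Area/c = 481.44/31.1949 ≈ 15.4333

Area = 240.72, h_c = 15.43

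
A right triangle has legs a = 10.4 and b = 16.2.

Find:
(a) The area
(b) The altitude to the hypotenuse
(a) The legs are perpendicular, so Area = ½·a·b = ½·10.4·16.2 = ½·168.48 = 84.24
(b) Hypotenuse c = √(a² + b²) = √(108.16 + 262.44) = √370.6 ≈ 19.251
    Area = ½·c·h_c  ⇒  h_c = 2·Area/c = 168.48/19.251 ≈ 8.75176

Area = 84.24, h_c = 8.752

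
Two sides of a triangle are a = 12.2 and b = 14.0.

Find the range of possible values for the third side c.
Triangle inequality: |a − b| < c < a + b
|a − b| = |12.2 − 14.0| = 1.8
a + b = 12.2 + 14.0 = 26.2

1.8 < c < 26.2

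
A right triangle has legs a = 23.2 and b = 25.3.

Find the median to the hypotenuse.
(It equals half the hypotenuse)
Hypotenuse c = √(a² + b²) = √(538.24 + 640.09) = √1178.33 ≈ 34.3268
Median to hypotenuse = c/2 ≈ 34.3268/2 ≈ 17.1634

Median = 17.16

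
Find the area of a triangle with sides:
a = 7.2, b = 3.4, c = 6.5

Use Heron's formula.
s = (7.2 + 3.4 + 6.5)/2 = 17.1/2 = 8.55
s − a = 1.35, s − b = 5.15, s − c = 2.05
s(s−a)(s−b)(s−c) = 8.55·1.35·5.15·2.05 ≈ 121.86
Area = √121.86 ≈ 11.039

Area = 11.04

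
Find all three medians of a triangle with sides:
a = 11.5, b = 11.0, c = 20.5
Median formula: m_a = ½√(2b² + 2c² − a²) (and cyclically). a² = 132.25, b² = 121, c² = 420.25.
m_a = ½√(2·121 + 2·420.25 − 132.25) = ½√950.25 ≈ ½·30.8261 ≈ 15.4131
m_b = ½√(2·132.25 + 2·420.25 − 121) = ½√984 ≈ ½·31.3688 ≈ 15.6844
m_c = ½√(2·132.25 + 2·121 − 420.25) = ½√86.25 ≈ ½·9.28709 ≈ 4.64354

m_a = 15.41, m_b = 15.68, m_c = 4.644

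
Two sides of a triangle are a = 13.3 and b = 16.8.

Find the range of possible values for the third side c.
Triangle inequality: |a − b| < c < a + b
|a − b| = |13.3 − 16.8| = 3.5
a + b = 13.3 + 16.8 = 30.1

3.5 < c < 30.1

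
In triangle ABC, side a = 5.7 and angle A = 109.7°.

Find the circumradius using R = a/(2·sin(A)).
R = a/(2·sin(A)) = 5.7/(2·sin(109.7°))
sin(109.7°) ≈ 0.941471
R ≈ 5.7/(2·0.941471) = 5.7/1.88294 ≈ 3.02718

R = 3.027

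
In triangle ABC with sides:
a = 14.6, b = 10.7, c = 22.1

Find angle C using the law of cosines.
c² = a² + b² − 2ab·cos(C)  ⇒  cos(C) = (a² + b² − c²)/(2ab)
cos(C) = (14.6² + 10.7² − 22.1²)/(2·14.6·10.7) = (213.16 + 114.49 − 488.41)/312.44 = -160.76/312.44 ≈ -0.514531
C = arccos(-0.514531) ≈ 120.966°

C = 121°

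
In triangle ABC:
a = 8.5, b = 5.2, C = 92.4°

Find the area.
Two sides and the included angle (SAS): A = ½·a·b·sin(C) = ½·8.5·5.2·sin(92.4°)
sin(92.4°) ≈ 0.999123
A ≈ ½·44.2·0.999123 = 22.1·0.999123 ≈ 22.0806

Area = 22.08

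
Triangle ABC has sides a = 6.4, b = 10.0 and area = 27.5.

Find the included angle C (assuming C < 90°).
Area = ½·a·b·sin(C)  ⇒  sin(C) = 2·Area/(a·b) = 2·27.5/(6.4·10.0) = 55/64 ≈ 0.859375
C = arcsin(0.859375) ≈ 59.2465° (taking the acute solution since C < 90°)

C = 59.25°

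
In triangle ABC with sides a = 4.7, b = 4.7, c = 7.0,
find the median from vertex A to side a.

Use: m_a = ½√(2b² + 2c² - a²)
m_a = ½√(2·4.7² + 2·7.0² − 4.7²) = ½√(2·22.09 + 2·49 − 22.09) = ½√(44.18 + 98 − 22.09) = ½√120.09
√120.09 ≈ 10.9586, so m_a ≈ 5.47928

m_a = 5.479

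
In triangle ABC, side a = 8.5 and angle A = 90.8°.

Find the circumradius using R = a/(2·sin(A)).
R = a/(2·sin(A)) = 8.5/(2·sin(90.8°))
sin(90.8°) ≈ 0.999903
R ≈ 8.5/(2·0.999903) = 8.5/1.99981 ≈ 4.25041

R = 4.25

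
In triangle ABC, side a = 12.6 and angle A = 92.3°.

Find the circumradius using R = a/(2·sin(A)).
R = a/(2·sin(A)) = 12.6/(2·sin(92.3°))
sin(92.3°) ≈ 0.999194
R ≈ 12.6/(2·0.999194) = 12.6/1.99839 ≈ 6.30508

R = 6.305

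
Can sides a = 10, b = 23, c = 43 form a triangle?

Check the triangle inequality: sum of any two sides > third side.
a + b vs c: 10 + 23 = 33 ≤ 43  ✗
a + c vs b: 10 + 43 = 53 > 23  ✓
b + c vs a: 23 + 43 = 66 > 10  ✓

No: 10 + 23 = 33 is not > 43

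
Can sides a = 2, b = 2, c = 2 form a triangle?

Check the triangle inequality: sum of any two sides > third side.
a + b vs c: 2 + 2 = 4 > 2  ✓
a + c vs b: 2 + 2 = 4 > 2  ✓
b + c vs a: 2 + 2 = 4 > 2  ✓

Yes, triangle inequality satisfied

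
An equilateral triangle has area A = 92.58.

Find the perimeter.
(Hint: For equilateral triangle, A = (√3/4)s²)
A = (√3/4)s²  ⇒  s² = 4A/√3 = 4·92.58/√3 = 370.32/1.73205 ≈ 213.804
s ≈ √213.804 ≈ 14.6221
Perimeter = 3s ≈ 3·14.6221 ≈ 43.8662

Perimeter = 43.87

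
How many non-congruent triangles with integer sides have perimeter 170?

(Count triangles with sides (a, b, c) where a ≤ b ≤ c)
Let a ≤ b ≤ c with a + b + c = 170. The only binding inequality is a + b > c, i.e. 170 − c > c, so c < 170/2; and c ≥ 170/3 since c is the largest side.
So 57 ≤ c ≤ 84. For each c, b runs from ⌈(170 − c)/2⌉ up to c (then a = 170 − b − c satisfies 1 ≤ a ≤ b automatically), giving c − ⌈(170 − c)/2⌉ + 1 choices.
Summing over c: 1 + 3 + 4 + 6 + … + 40 + 42  (28 terms, c = 57, …, 84) = 602
Check (closed form: nearest integer to p²/48 for even p, (p+3)²/48 for odd p): 170²/48 = 28900/48 ≈ 602.08 → 602

602 triangles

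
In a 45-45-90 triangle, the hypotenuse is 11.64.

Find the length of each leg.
In a 45-45-90 triangle hypotenuse = leg·√2, so leg = hypotenuse/√2.
Leg = 11.64/√2 ≈ 11.64/1.41421 ≈ 8.23072

Each leg = 8.231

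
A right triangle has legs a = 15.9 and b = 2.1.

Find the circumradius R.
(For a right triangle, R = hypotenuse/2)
Hypotenuse c = √(a² + b²) = √(252.81 + 4.41) = √257.22 ≈ 16.0381
R = c/2 ≈ 16.0381/2 ≈ 8.01904

R = 8.019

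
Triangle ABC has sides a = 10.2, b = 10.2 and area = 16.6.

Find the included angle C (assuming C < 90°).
Area = ½·a·b·sin(C)  ⇒  sin(C) = 2·Area/(a·b) = 2·16.6/(10.2·10.2) = 33.2/104.04 ≈ 0.319108
C = arcsin(0.319108) ≈ 18.609° (taking the acute solution since C < 90°)

C = 18.61°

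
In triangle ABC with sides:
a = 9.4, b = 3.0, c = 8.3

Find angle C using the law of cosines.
c² = a² + b² − 2ab·cos(C)  ⇒  cos(C) = (a² + b² − c²)/(2ab)
cos(C) = (9.4² + 3.0² − 8.3²)/(2·9.4·3.0) = (88.36 + 9 − 68.89)/56.4 = 28.47/56.4 ≈ 0.504787
C = arccos(0.504787) ≈ 59.6828°

C = 59.68°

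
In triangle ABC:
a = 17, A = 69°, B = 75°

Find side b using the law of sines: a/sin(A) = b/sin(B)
a/sin(A) = b/sin(B)  ⇒  b = a·sin(B)/sin(A) = 17·sin(75°)/sin(69°)
sin(75°) ≈ 0.965926, sin(69°) ≈ 0.93358
b ≈ 17·0.965926/0.93358 ≈ 16.4207/0.93358 ≈ 17.589

b = 17.59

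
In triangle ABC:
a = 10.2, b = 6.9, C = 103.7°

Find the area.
Two sides and the included angle (SAS): A = ½·a·b·sin(C) = ½·10.2·6.9·sin(103.7°)
sin(103.7°) ≈ 0.971549
A ≈ ½·70.38·0.971549 = 35.19·0.971549 ≈ 34.1888

Area = 34.19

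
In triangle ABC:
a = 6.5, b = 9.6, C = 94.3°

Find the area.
Two sides and the included angle (SAS): A = ½·a·b·sin(C) = ½·6.5·9.6·sin(94.3°)
sin(94.3°) ≈ 0.997185
A ≈ ½·62.4·0.997185 = 31.2·0.997185 ≈ 31.1122

Area = 31.11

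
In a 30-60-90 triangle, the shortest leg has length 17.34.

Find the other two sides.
In a 30-60-90 triangle the sides are in ratio 1 : √3 : 2 (short leg : long leg : hypotenuse).
Long leg = 17.34·√3 ≈ 17.34·1.73205 ≈ 30.0338
Hypotenuse = 2·17.34 = 34.68

Long leg = 17.34√3 = 30.03, Hypotenuse = 34.68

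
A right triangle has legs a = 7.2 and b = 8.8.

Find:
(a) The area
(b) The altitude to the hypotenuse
(a) The legs are perpendicular, so Area = ½·a·b = ½·7.2·8.8 = ½·63.36 = 31.68
(b) Hypotenuse c = √(a² + b²) = √(51.84 + 77.44) = √129.28 ≈ 11.3701
    Area = ½·c·h_c  ⇒  h_c = 2·Area/c = 63.36/11.3701 ≈ 5.57249

Area = 31.68, h_c = 5.572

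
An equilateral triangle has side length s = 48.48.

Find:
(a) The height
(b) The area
(a) The height splits the triangle into two 30-60-90 halves: h = s·√3/2 = 48.48·1.73205/2 ≈ 83.9698/2 ≈ 41.9849
(b) Area = (√3/4)·s² = (√3/4)·48.48² = (√3/4)·2350.3104 ≈ 0.433013·2350.3104 ≈ 1017.71

Height = 41.98, Area = 1018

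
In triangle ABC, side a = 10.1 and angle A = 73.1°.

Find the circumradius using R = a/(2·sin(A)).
R = a/(2·sin(A)) = 10.1/(2·sin(73.1°))
sin(73.1°) ≈ 0.956814
R ≈ 10.1/(2·0.956814) = 10.1/1.91363 ≈ 5.27794

R = 5.278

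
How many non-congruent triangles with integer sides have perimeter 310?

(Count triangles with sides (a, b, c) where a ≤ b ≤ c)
Let a ≤ b ≤ c with a + b + c = 310. The only binding inequality is a + b > c, i.e. 310 − c > c, so c < 310/2; and c ≥ 310/3 since c is the largest side.
So 104 ≤ c ≤ 154. For each c, b runs from ⌈(310 − c)/2⌉ up to c (then a = 310 − b − c satisfies 1 ≤ a ≤ b automatically), giving c − ⌈(310 − c)/2⌉ + 1 choices.
Summing over c: 2 + 3 + 5 + 6 + … + 75 + 77  (51 terms, c = 104, …, 154) = 2002
Check (closed form: nearest integer to p²/48 for even p, (p+3)²/48 for odd p): 310²/48 = 96100/48 ≈ 2002.08 → 2002

2002 triangles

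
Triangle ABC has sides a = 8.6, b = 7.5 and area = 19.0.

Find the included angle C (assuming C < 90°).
Area = ½·a·b·sin(C)  ⇒  sin(C) = 2·Area/(a·b) = 2·19.0/(8.6·7.5) = 38/64.5 ≈ 0.589147
C = arcsin(0.589147) ≈ 36.0965° (taking the acute solution since C < 90°)

C = 36.1°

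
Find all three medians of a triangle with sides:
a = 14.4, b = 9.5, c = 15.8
Median formula: m_a = ½√(2b² + 2c² − a²) (and cyclically). a² = 207.36, b² = 90.25, c² = 249.64.
m_a = ½√(2·90.25 + 2·249.64 − 207.36) = ½√472.42 ≈ ½·21.7352 ≈ 10.8676
m_b = ½√(2·207.36 + 2·249.64 − 90.25) = ½√823.75 ≈ ½·28.701 ≈ 14.3505
m_c = ½√(2·207.36 + 2·90.25 − 249.64) = ½√345.58 ≈ ½·18.5898 ≈ 9.29489

m_a = 10.87, m_b = 14.35, m_c = 9.295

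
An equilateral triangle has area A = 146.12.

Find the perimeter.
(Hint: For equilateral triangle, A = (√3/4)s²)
A = (√3/4)s²  ⇒  s² = 4A/√3 = 4·146.12/√3 = 584.48/1.73205 ≈ 337.45
s ≈ √337.45 ≈ 18.3698
Perimeter = 3s ≈ 3·18.3698 ≈ 55.1094

Perimeter = 55.11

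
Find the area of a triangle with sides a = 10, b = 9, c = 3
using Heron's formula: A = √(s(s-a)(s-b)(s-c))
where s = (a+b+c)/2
s = (10 + 9 + 3)/2 = 22/2 = 11
s − a = 1, s − b = 2, s − c = 8
s(s−a)(s−b)(s−c) = 11·1·2·8 = 176
Area = √176 ≈ 13.2665

s = 11.0, Area = 13.27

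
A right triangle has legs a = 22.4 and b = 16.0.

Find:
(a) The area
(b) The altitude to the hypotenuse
(a) The legs are perpendicular, so Area = ½·a·b = ½·22.4·16.0 = ½·358.4 = 179.2
(b) Hypotenuse c = √(a² + b²) = √(501.76 + 256) = √757.76 ≈ 27.5274
    Area = ½·c·h_c  ⇒  h_c = 2·Area/c = 358.4/27.5274 ≈ 13.0197

Area = 179.2, h_c = 13.02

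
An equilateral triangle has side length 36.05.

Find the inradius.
r = Area/s with s the semi-perimeter.
Area = (√3/4)·36.05² = (√3/4)·1299.6025 ≈ 0.433013·1299.6025 ≈ 562.744
s = 3·36.05/2 = 54.075
r ≈ 562.744/54.075 ≈ 10.4067
(Equivalently r = side/(2√3) = 36.05/3.4641 ≈ 10.4067.)

r = 10.41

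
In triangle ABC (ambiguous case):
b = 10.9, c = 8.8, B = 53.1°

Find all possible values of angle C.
b/sin(B) = c/sin(C)  ⇒  sin(C) = c·sin(B)/b = 8.8·sin(53.1°)/10.9
sin(53.1°) ≈ 0.799685
sin(C) ≈ 8.8·0.799685/10.9 ≈ 7.03722/10.9 ≈ 0.645617
Candidate 1: C₁ = arcsin(0.645617) ≈ 40.2119°  →  A = 180° − 53.1° − 40.2119° ≈ 86.6881° > 0, valid
Candidate 2: C₂ = 180° − C₁ ≈ 139.788°  →  A = 180° − 53.1° − 139.788° ≈ -12.8881° ≤ 0, not a valid triangle

C = 40.21° (one solution)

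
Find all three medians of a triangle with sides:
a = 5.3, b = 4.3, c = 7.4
Median formula: m_a = ½√(2b² + 2c² − a²) (and cyclically). a² = 28.09, b² = 18.49, c² = 54.76.
m_a = ½√(2·18.49 + 2·54.76 − 28.09) = ½√118.41 ≈ ½·10.8816 ≈ 5.44082
m_b = ½√(2·28.09 + 2·54.76 − 18.49) = ½√147.21 ≈ ½·12.133 ≈ 6.06651
m_c = ½√(2·28.09 + 2·18.49 − 54.76) = ½√38.4 ≈ ½·6.19677 ≈ 3.09839

m_a = 5.441, m_b = 6.067, m_c = 3.098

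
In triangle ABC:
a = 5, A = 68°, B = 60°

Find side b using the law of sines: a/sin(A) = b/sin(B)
a/sin(A) = b/sin(B)  ⇒  b = a·sin(B)/sin(A) = 5·sin(60°)/sin(68°)
sin(60°) ≈ 0.866025, sin(68°) ≈ 0.927184
b ≈ 5·0.866025/0.927184 ≈ 4.33013/0.927184 ≈ 4.67019

b = 4.67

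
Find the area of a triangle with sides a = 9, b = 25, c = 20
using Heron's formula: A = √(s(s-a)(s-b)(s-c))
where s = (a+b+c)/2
s = (9 + 25 + 20)/2 = 54/2 = 27
s − a = 18, s − b = 2, s − c = 7
s(s−a)(s−b)(s−c) = 27·18·2·7 = 6804
Area = √6804 ≈ 82.4864

s = 27.0, Area = 82.49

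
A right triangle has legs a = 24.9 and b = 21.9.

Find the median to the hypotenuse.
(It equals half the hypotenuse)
Hypotenuse c = √(a² + b²) = √(620.01 + 479.61) = √1099.62 ≈ 33.1605
Median to hypotenuse = c/2 ≈ 33.1605/2 ≈ 16.5803

Median = 16.58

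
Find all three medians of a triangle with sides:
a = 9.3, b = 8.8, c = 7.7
Median formula: m_a = ½√(2b² + 2c² − a²) (and cyclically). a² = 86.49, b² = 77.44, c² = 59.29.
m_a = ½√(2·77.44 + 2·59.29 − 86.49) = ½√186.97 ≈ ½·13.6737 ≈ 6.83685
m_b = ½√(2·86.49 + 2·59.29 − 77.44) = ½√214.12 ≈ ½·14.6328 ≈ 7.31642
m_c = ½√(2·86.49 + 2·77.44 − 59.29) = ½√268.57 ≈ ½·16.3881 ≈ 8.19405

m_a = 6.837, m_b = 7.316, m_c = 8.194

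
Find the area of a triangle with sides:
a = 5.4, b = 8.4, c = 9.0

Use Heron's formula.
s = (5.4 + 8.4 + 9.0)/2 = 22.8/2 = 11.4
s − a = 6, s − b = 3, s − c = 2.4
s(s−a)(s−b)(s−c) = 11.4·6·3·2.4 ≈ 492.48
Area = √492.48 ≈ 22.1919

Area = 22.19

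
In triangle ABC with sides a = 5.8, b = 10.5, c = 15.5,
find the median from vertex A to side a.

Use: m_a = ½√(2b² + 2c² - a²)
m_a = ½√(2·10.5² + 2·15.5² − 5.8²) = ½√(2·110.25 + 2·240.25 − 33.64) = ½√(220.5 + 480.5 − 33.64) = ½√667.36
√667.36 ≈ 25.8333, so m_a ≈ 12.9167

m_a = 12.92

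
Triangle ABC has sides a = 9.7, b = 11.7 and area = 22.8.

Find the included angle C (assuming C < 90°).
Area = ½·a·b·sin(C)  ⇒  sin(C) = 2·Area/(a·b) = 2·22.8/(9.7·11.7) = 45.6/113.49 ≈ 0.401798
C = arcsin(0.401798) ≈ 23.6906° (taking the acute solution since C < 90°)

C = 23.69°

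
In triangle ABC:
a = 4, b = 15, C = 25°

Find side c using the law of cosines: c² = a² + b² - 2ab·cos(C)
c² = 4² + 15² − 2·4·15·cos(25°)
cos(25°) ≈ 0.906308
c² ≈ 16 + 225 − 120·(0.906308) ≈ 241 − 108.757 ≈ 132.243
c ≈ √132.243 ≈ 11.4997

c = 11.5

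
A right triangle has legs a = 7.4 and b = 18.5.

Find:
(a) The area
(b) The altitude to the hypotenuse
(a) The legs are perpendicular, so Area = ½·a·b = ½·7.4·18.5 = ½·136.9 = 68.45
(b) Hypotenuse c = √(a² + b²) = √(54.76 + 342.25) = √397.01 ≈ 19.9251
    Area = ½·c·h_c  ⇒  h_c = 2·Area/c = 136.9/19.9251 ≈ 6.87073

Area = 68.45, h_c = 6.871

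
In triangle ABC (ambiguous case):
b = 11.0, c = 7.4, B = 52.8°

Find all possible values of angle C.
b/sin(B) = c/sin(C)  ⇒  sin(C) = c·sin(B)/b = 7.4·sin(52.8°)/11.0
sin(52.8°) ≈ 0.79653
sin(C) ≈ 7.4·0.79653/11.0 ≈ 5.89432/11.0 ≈ 0.535847
Candidate 1: C₁ = arcsin(0.535847) ≈ 32.4014°  →  A = 180° − 52.8° − 32.4014° ≈ 94.7986° > 0, valid
Candidate 2: C₂ = 180° − C₁ ≈ 147.599°  →  A = 180° − 52.8° − 147.599° ≈ -20.3986° ≤ 0, not a valid triangle

C = 32.4° (one solution)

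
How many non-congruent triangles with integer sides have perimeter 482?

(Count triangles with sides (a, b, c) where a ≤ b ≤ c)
Let a ≤ b ≤ c with a + b + c = 482. The only binding inequality is a + b > c, i.e. 482 − c > c, so c < 482/2; and c ≥ 482/3 since c is the largest side.
So 161 ≤ c ≤ 240. For each c, b runs from ⌈(482 − c)/2⌉ up to c (then a = 482 − b − c satisfies 1 ≤ a ≤ b automatically), giving c − ⌈(482 − c)/2⌉ + 1 choices.
Summing over c: 1 + 3 + 4 + 6 + … + 118 + 120  (80 terms, c = 161, …, 240) = 4840
Check (closed form: nearest integer to p²/48 for even p, (p+3)²/48 for odd p): 482²/48 = 232324/48 ≈ 4840.08 → 4840

4840 triangles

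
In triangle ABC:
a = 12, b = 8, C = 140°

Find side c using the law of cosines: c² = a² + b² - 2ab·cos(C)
c² = 12² + 8² − 2·12·8·cos(140°)
cos(140°) ≈ -0.766044
c² ≈ 144 + 64 − 192·(-0.766044) ≈ 208 + 147.081 ≈ 355.081
c ≈ √355.081 ≈ 18.8436

c = 18.84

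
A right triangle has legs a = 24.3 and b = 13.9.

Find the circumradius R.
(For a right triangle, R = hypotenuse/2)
Hypotenuse c = √(a² + b²) = √(590.49 + 193.21) = √783.7 ≈ 27.9946
R = c/2 ≈ 27.9946/2 ≈ 13.9973

R = 14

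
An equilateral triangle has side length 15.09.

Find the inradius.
r = Area/s with s the semi-perimeter.
Area = (√3/4)·15.09² = (√3/4)·227.7081 ≈ 0.433013·227.7081 ≈ 98.6005
s = 3·15.09/2 = 22.635
r ≈ 98.6005/22.635 ≈ 4.35611
(Equivalently r = side/(2√3) = 15.09/3.4641 ≈ 4.35611.)

r = 4.356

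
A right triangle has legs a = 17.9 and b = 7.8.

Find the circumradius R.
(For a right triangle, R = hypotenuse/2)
Hypotenuse c = √(a² + b²) = √(320.41 + 60.84) = √381.25 ≈ 19.5256
R = c/2 ≈ 19.5256/2 ≈ 9.76281

R = 9.763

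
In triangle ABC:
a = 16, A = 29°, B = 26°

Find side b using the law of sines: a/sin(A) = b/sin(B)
a/sin(A) = b/sin(B)  ⇒  b = a·sin(B)/sin(A) = 16·sin(26°)/sin(29°)
sin(26°) ≈ 0.438371, sin(29°) ≈ 0.48481
b ≈ 16·0.438371/0.48481 ≈ 7.01394/0.48481 ≈ 14.4674

b = 14.47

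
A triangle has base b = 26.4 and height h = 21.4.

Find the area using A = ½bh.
A = ½·b·h = ½·26.4·21.4 = ½·564.96 = 282.48

Area = 282.48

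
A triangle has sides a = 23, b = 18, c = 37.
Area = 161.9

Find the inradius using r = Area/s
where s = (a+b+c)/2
s = (23 + 18 + 37)/2 = 78/2 = 39
r = Area/s = 161.9/39 ≈ 4.15128

r = 4.151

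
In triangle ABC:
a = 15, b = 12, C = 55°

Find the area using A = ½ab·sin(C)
A = ½·a·b·sin(C) = ½·15·12·sin(55°)
sin(55°) ≈ 0.819152
A ≈ ½·180·0.819152 = 90·0.819152 ≈ 73.7237

Area = 73.72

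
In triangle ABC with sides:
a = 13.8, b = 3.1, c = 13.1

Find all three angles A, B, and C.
Law of cosines for each angle (a² = 190.44, b² = 9.61, c² = 171.61):
cos(A) = (b² + c² − a²)/(2bc) = (9.61 + 171.61 − 190.44)/(2·3.1·13.1) = -9.22/81.22 ≈ -0.113519  ⇒  A ≈ 96.5182°
cos(B) = (a² + c² − b²)/(2ac) = (190.44 + 171.61 − 9.61)/(2·13.8·13.1) = 352.44/361.56 ≈ 0.974776  ⇒  B ≈ 12.8962°
cos(C) = (a² + b² − c²)/(2ab) = (190.44 + 9.61 − 171.61)/(2·13.8·3.1) = 28.44/85.56 ≈ 0.332398  ⇒  C ≈ 70.5856°
Check: A + B + C ≈ 180°

A = 96.52°, B = 12.9°, C = 70.59°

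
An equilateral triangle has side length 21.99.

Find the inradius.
r = Area/s with s the semi-perimeter.
Area = (√3/4)·21.99² = (√3/4)·483.5601 ≈ 0.433013·483.5601 ≈ 209.388
s = 3·21.99/2 = 32.985
r ≈ 209.388/32.985 ≈ 6.34797
(Equivalently r = side/(2√3) = 21.99/3.4641 ≈ 6.34797.)

r = 6.348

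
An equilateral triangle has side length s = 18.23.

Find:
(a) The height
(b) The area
(a) The height splits the triangle into two 30-60-90 halves: h = s·√3/2 = 18.23·1.73205/2 ≈ 31.5753/2 ≈ 15.7876
(b) Area = (√3/4)·s² = (√3/4)·18.23² = (√3/4)·332.3329 ≈ 0.433013·332.3329 ≈ 143.904

Height = 15.79, Area = 143.9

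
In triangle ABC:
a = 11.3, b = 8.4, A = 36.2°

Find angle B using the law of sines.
a/sin(A) = b/sin(B)  ⇒  sin(B) = b·sin(A)/a = 8.4·sin(36.2°)/11.3
sin(36.2°) ≈ 0.590606
sin(B) ≈ 8.4·0.590606/11.3 ≈ 4.96109/11.3 ≈ 0.439034
B = arcsin(0.439034) ≈ 26.0423°
(Since b ≤ a we need B ≤ A, so the obtuse alternative 180° − 26.0423° ≈ 153.958° is rejected.)

B = 26.04°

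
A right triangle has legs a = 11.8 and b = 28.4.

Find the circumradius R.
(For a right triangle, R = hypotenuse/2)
Hypotenuse c = √(a² + b²) = √(139.24 + 806.56) = √945.8 ≈ 30.7539
R = c/2 ≈ 30.7539/2 ≈ 15.3769

R = 15.38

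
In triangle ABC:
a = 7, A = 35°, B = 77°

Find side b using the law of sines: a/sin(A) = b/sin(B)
a/sin(A) = b/sin(B)  ⇒  b = a·sin(B)/sin(A) = 7·sin(77°)/sin(35°)
sin(77°) ≈ 0.97437, sin(35°) ≈ 0.573576
b ≈ 7·0.97437/0.573576 ≈ 6.82059/0.573576 ≈ 11.8913

b = 11.89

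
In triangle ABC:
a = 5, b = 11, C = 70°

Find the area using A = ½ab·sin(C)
A = ½·a·b·sin(C) = ½·5·11·sin(70°)
sin(70°) ≈ 0.939693
A ≈ ½·55·0.939693 = 27.5·0.939693 ≈ 25.8415

Area = 25.84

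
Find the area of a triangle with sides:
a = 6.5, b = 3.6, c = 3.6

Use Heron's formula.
s = (6.5 + 3.6 + 3.6)/2 = 13.7/2 = 6.85
s − a = 0.35, s − b = 3.25, s − c = 3.25
s(s−a)(s−b)(s−c) = 6.85·0.35·3.25·3.25 ≈ 25.3236
Area = √25.3236 ≈ 5.03226

Area = 5.032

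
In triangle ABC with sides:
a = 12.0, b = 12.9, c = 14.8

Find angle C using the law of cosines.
c² = a² + b² − 2ab·cos(C)  ⇒  cos(C) = (a² + b² − c²)/(2ab)
cos(C) = (12.0² + 12.9² − 14.8²)/(2·12.0·12.9) = (144 + 166.41 − 219.04)/309.6 = 91.37/309.6 ≈ 0.295123
C = arccos(0.295123) ≈ 72.8351°

C = 72.84°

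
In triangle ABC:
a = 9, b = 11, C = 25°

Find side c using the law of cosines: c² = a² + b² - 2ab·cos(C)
c² = 9² + 11² − 2·9·11·cos(25°)
cos(25°) ≈ 0.906308
c² ≈ 81 + 121 − 198·(0.906308) ≈ 202 − 179.449 ≈ 22.5511
c ≈ √22.5511 ≈ 4.7488

c = 4.749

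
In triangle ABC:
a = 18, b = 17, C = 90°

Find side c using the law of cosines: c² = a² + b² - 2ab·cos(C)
c² = 18² + 17² − 2·18·17·cos(90°)
cos(90°) ≈ 0
c² ≈ 324 + 289 − 612·(0) ≈ 613 − 0 ≈ 613
c ≈ √613 ≈ 24.7588

c = 24.76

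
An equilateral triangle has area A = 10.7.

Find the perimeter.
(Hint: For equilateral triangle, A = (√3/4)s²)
A = (√3/4)s²  ⇒  s² = 4A/√3 = 4·10.7/√3 = 42.8/1.73205 ≈ 24.7106
s ≈ √24.7106 ≈ 4.97097
Perimeter = 3s ≈ 3·4.97097 ≈ 14.9129

Perimeter = 14.91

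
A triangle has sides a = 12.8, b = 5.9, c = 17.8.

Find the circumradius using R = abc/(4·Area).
First find the area with Heron's formula.
s = (12.8 + 5.9 + 17.8)/2 = 18.25
Area = √(s(s−a)(s−b)(s−c)) = √(18.25·5.45·12.35·0.45) ≈ √552.763 ≈ 23.5109
abc = 12.8·5.9·17.8 = 1344.256
R = abc/(4·Area) ≈ 1344.256/(4·23.5109) = 1344.256/94.0436 ≈ 14.294

R = 14.29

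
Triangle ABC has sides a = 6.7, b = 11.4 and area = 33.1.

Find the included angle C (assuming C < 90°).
Area = ½·a·b·sin(C)  ⇒  sin(C) = 2·Area/(a·b) = 2·33.1/(6.7·11.4) = 66.2/76.38 ≈ 0.866719
C = arcsin(0.866719) ≈ 60.0796° (taking the acute solution since C < 90°)

C = 60.08°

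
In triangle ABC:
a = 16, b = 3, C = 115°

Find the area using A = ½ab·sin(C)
A = ½·a·b·sin(C) = ½·16·3·sin(115°)
sin(115°) ≈ 0.906308
A ≈ ½·48·0.906308 = 24·0.906308 ≈ 21.7514

Area = 21.75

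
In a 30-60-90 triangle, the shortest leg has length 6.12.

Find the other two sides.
In a 30-60-90 triangle the sides are in ratio 1 : √3 : 2 (short leg : long leg : hypotenuse).
Long leg = 6.12·√3 ≈ 6.12·1.73205 ≈ 10.6002
Hypotenuse = 2·6.12 = 12.24

Long leg = 6.12√3 = 10.6, Hypotenuse = 12.24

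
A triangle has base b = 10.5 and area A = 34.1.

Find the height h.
A = ½·b·h  ⇒  h = 2A/b = 2·34.1/10.5 = 68.2/10.5 ≈ 6.49524

h = 6.495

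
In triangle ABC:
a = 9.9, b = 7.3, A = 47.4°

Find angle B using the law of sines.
a/sin(A) = b/sin(B)  ⇒  sin(B) = b·sin(A)/a = 7.3·sin(47.4°)/9.9
sin(47.4°) ≈ 0.736097
sin(B) ≈ 7.3·0.736097/9.9 ≈ 5.37351/9.9 ≈ 0.542779
B = arcsin(0.542779) ≈ 32.873°
(Since b ≤ a we need B ≤ A, so the obtuse alternative 180° − 32.873° ≈ 147.127° is rejected.)

B = 32.87°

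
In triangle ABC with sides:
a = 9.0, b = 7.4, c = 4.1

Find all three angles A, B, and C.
Law of cosines for each angle (a² = 81, b² = 54.76, c² = 16.81):
cos(A) = (b² + c² − a²)/(2bc) = (54.76 + 16.81 − 81)/(2·7.4·4.1) = -9.43/60.68 ≈ -0.155405  ⇒  A ≈ 98.9403°
cos(B) = (a² + c² − b²)/(2ac) = (81 + 16.81 − 54.76)/(2·9.0·4.1) = 43.05/73.8 ≈ 0.583333  ⇒  B ≈ 54.3147°
cos(C) = (a² + b² − c²)/(2ab) = (81 + 54.76 − 16.81)/(2·9.0·7.4) = 118.95/133.2 ≈ 0.893018  ⇒  C ≈ 26.745°
Check: A + B + C ≈ 180°

A = 98.94°, B = 54.31°, C = 26.75°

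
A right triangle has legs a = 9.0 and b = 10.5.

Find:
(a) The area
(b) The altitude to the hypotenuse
(a) The legs are perpendicular, so Area = ½·a·b = ½·9.0·10.5 = ½·94.5 = 47.25
(b) Hypotenuse c = √(a² + b²) = √(81 + 110.25) = √191.25 ≈ 13.8293
    Area = ½·c·h_c  ⇒  h_c = 2·Area/c = 94.5/13.8293 ≈ 6.83331

Area = 47.25, h_c = 6.833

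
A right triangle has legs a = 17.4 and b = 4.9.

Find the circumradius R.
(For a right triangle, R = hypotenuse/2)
Hypotenuse c = √(a² + b²) = √(302.76 + 24.01) = √326.77 ≈ 18.0768
R = c/2 ≈ 18.0768/2 ≈ 9.03839

R = 9.038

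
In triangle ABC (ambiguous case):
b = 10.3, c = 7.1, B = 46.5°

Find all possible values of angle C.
b/sin(B) = c/sin(C)  ⇒  sin(C) = c·sin(B)/b = 7.1·sin(46.5°)/10.3
sin(46.5°) ≈ 0.725374
sin(C) ≈ 7.1·0.725374/10.3 ≈ 5.15016/10.3 ≈ 0.500015
Candidate 1: C₁ = arcsin(0.500015) ≈ 30.001°  →  A = 180° − 46.5° − 30.001° ≈ 103.499° > 0, valid
Candidate 2: C₂ = 180° − C₁ ≈ 149.999°  →  A = 180° − 46.5° − 149.999° ≈ -16.499° ≤ 0, not a valid triangle

C = 30° (one solution)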